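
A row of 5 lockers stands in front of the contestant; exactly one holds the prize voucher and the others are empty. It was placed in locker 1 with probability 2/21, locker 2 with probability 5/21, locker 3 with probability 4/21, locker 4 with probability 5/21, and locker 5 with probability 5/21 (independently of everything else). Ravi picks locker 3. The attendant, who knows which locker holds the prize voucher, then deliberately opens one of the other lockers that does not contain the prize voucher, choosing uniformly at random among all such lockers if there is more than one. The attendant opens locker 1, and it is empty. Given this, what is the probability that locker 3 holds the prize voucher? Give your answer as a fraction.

Condition on the true location of the prize voucher.
If it is in locker 1 (prior 2/21): the attendant opened locker 1, so this case is ruled out; weight (2/21)·0 = 0.
If it is in any of lockers 2, 4, and 5 (prior 5/21 each): the attendant has 3 equally likely choices, so probability 1/3; weight (5/21)·(1/3) = 5/63 each.
If it is in locker 3 (prior 4/21): the attendant has 4 equally likely choices, so probability 1/4; weight (4/21)·(1/4) = 1/21.
The weights sum to 2/7.
So P(the prize voucher in locker 3 | the attendant opened locker 1) = (1/21) / (2/7) = 1/6.

1/6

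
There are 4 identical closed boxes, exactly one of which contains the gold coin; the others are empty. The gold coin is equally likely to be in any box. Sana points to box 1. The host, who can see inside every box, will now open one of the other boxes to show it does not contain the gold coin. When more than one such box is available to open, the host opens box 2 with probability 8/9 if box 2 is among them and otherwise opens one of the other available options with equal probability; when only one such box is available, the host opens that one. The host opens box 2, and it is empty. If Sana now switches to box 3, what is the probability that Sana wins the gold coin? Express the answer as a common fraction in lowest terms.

Apply Bayes' rule, conditioning on where the gold coin actually is.
If it is in any of boxes 1, 3, and 4 (prior 1/4 each): box 2 is available, opened with probability 8/9; weight (1/4)·(8/9) = 2/9 each.
If it is in box 2 (prior 1/4): the host opened box 2, so this case is ruled out; weight (1/4)·0 = 0.
The weights sum to 2/3.
So P(the gold coin in box 3 | the host opened box 2) = (2/9) / (2/3) = 1/3.

1/3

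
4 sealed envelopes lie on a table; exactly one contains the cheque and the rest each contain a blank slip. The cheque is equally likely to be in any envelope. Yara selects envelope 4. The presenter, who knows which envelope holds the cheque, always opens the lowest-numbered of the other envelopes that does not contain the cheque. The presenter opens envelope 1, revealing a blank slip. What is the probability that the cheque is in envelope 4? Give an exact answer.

Apply Bayes' rule, conditioning on where the cheque actually is.
If it is in envelope 1 (prior 1/4): the presenter opened envelope 1, so this case is ruled out; weight (1/4)·0 = 0.
If it is in any of envelopes 2, 3, and 4 (prior 1/4 each): envelope 1 is the lowest-numbered option available, probability 1; weight (1/4)·1 = 1/4 each.
The weights sum to 3/4.
So P(the cheque in envelope 4 | the presenter opened envelope 1) = (1/4) / (3/4) = 1/3.

1/3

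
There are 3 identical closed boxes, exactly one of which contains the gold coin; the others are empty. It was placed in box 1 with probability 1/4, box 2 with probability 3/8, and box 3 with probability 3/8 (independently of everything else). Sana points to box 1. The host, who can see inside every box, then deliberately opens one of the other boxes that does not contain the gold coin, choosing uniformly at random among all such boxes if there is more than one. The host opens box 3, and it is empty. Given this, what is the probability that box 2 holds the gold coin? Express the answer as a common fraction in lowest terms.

3/4

Apply Bayes' rule, conditioning on where the gold coin actually is.
If it is in box 1 (prior 1/4): the host has 2 equally likely choices, so probability 1/2; weight (1/4)·(1/2) = 1/8.
If it is in box 2 (prior 3/8): the host has no choice, probability 1; weight (3/8)·1 = 3/8.
If it is in box 3 (prior 3/8): the host opened box 3, so this case is ruled out; weight (3/8)·0 = 0.
The weights sum to 1/2.
So P(the gold coin in box 2 | the host opened box 3) = (3/8) / (1/2) = 3/4.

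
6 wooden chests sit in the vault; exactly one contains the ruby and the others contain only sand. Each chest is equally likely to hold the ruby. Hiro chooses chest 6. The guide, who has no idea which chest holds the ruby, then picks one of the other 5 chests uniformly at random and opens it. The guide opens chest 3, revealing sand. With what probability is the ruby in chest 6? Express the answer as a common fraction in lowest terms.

1/5

Apply Bayes' rule, conditioning on where the ruby actually is.
If it is in any of chests 1, 2, 4, 5, and 6 (prior 1/6 each): the guide picks chest 3 with probability 1/5 regardless, and it is not the prize; weight (1/6)·(1/5) = 1/30 each.
If it is in chest 3 (prior 1/6): the guide opened chest 3, so this case is ruled out; weight (1/6)·0 = 0.
The weights sum to 1/6.
So P(the ruby in chest 6 | the guide opened chest 3) = (1/30) / (1/6) = 1/5.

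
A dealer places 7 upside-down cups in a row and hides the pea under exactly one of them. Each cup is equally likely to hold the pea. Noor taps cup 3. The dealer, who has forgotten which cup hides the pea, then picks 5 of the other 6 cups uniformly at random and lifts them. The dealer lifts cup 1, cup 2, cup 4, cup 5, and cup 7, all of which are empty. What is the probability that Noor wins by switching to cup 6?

Because the dealer chose which cups to lift without knowing where the pea is, the choice is independent of the prize location. Learning that none of the 5 opened cups holds the pea simply rules out those 5 locations and leaves the remaining 2 cups still equally likely by symmetry.
So P(the pea under cup 6) = 1/2.

1/2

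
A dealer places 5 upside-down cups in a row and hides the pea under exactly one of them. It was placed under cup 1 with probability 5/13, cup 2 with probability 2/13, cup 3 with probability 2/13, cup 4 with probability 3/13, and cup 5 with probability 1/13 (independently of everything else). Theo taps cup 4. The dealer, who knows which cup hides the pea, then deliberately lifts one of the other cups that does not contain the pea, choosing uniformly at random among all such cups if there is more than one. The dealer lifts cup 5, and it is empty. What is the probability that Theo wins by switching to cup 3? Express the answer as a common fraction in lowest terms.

8/45

Condition on the true location of the pea.
If it is under cup 1 (prior 5/13): the dealer has 3 equally likely choices, so probability 1/3; weight (5/13)·(1/3) = 5/39.
If it is under either of cups 2 and 3 (prior 2/13 each): the dealer has 3 equally likely choices, so probability 1/3; weight (2/13)·(1/3) = 2/39 each.
If it is under cup 4 (prior 3/13): the dealer has 4 equally likely choices, so probability 1/4; weight (3/13)·(1/4) = 3/52.
If it is under cup 5 (prior 1/13): the dealer opened cup 5, so this case is ruled out; weight (1/13)·0 = 0.
The weights sum to 15/52.
So P(the pea under cup 3 | the dealer opened cup 5) = (2/39) / (15/52) = 8/45.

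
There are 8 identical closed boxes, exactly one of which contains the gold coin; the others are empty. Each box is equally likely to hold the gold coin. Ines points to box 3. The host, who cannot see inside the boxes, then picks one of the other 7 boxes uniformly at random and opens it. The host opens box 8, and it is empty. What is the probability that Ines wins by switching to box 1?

1/7

Apply Bayes' rule, conditioning on where the gold coin actually is.
If it is in any of boxes 1, 2, 3, 4, 5, 6, and 7 (prior 1/8 each): the host picks box 8 with probability 1/7 regardless, and it is not the prize; weight (1/8)·(1/7) = 1/56 each.
If it is in box 8 (prior 1/8): the host opened box 8, so this case is ruled out; weight (1/8)·0 = 0.
The weights sum to 1/8.
So P(the gold coin in box 1 | the host opened box 8) = (1/56) / (1/8) = 1/7.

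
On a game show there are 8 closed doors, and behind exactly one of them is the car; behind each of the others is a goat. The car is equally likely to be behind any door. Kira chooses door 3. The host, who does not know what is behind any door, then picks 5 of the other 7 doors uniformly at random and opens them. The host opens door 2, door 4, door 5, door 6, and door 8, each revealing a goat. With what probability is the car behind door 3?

Condition on the true location of the car.
If it is behind any of doors 1, 3, and 7 (prior 1/8 each): the host picks exactly this set with probability 1/21 regardless, and none is the prize; weight (1/8)·(1/21) = 1/168 each.
If it is behind any of doors 2, 4, 5, 6, and 8 (prior 1/8 each): that door was opened and seen not to hold the prize — ruled out; weight (1/8)·0 = 0 each.
The weights sum to 1/56.
So P(the car behind door 3 | the host opened door 2, door 4, door 5, door 6, and door 8) = (1/168) / (1/56) = 1/3.

1/3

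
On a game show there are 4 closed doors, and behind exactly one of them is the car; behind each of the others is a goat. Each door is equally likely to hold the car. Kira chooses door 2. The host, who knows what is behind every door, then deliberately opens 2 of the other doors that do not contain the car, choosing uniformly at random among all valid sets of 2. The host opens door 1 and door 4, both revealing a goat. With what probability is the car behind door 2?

Consider each possible location of the car in turn.
If it is behind either of doors 1 and 4 (prior 1/4 each): that door was opened and seen not to hold the prize — ruled out; weight (1/4)·0 = 0 each.
If it is behind door 2 (prior 1/4): the host has 3 equally likely choices, so probability 1/3; weight (1/4)·(1/3) = 1/12.
If it is behind door 3 (prior 1/4): the host has no choice, probability 1; weight (1/4)·1 = 1/4.
The weights sum to 1/3.
So P(the car behind door 2 | the host opened door 1 and door 4) = (1/12) / (1/3) = 1/4.

1/4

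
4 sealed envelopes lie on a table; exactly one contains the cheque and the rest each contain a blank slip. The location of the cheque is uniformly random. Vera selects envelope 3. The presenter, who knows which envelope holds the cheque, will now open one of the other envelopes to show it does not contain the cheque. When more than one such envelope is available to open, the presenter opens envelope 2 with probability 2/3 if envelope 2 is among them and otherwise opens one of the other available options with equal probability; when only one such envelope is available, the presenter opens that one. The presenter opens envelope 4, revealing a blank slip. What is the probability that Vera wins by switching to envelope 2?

1/2

Apply Bayes' rule, conditioning on where the cheque actually is.
If it is in envelope 1 (prior 1/4): envelope 2 is available but not opened, probability 1/3; weight (1/4)·(1/3) = 1/12.
If it is in envelope 2 (prior 1/4): envelope 2 holds the prize so is unavailable; the presenter chooses uniformly among the 2 others, probability 1/2; weight (1/4)·(1/2) = 1/8.
If it is in envelope 3 (prior 1/4): envelope 2 is available but not opened; envelope 4 gets probability (1 − 2/3)/2 = 1/6; weight (1/4)·(1/6) = 1/24.
If it is in envelope 4 (prior 1/4): the presenter opened envelope 4, so this case is ruled out; weight (1/4)·0 = 0.
The weights sum to 1/4.
So P(the cheque in envelope 2 | the presenter opened envelope 4) = (1/8) / (1/4) = 1/2.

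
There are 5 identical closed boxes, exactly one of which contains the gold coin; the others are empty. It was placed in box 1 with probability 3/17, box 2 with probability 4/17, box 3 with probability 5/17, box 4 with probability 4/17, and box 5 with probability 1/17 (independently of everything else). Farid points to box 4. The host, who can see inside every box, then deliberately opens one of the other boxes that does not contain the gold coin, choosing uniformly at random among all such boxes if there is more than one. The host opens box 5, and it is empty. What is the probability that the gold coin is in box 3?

1/3

Apply Bayes' rule, conditioning on where the gold coin actually is.
If it is in box 1 (prior 3/17): the host has 3 equally likely choices, so probability 1/3; weight (3/17)·(1/3) = 1/17.
If it is in box 2 (prior 4/17): the host has 3 equally likely choices, so probability 1/3; weight (4/17)·(1/3) = 4/51.
If it is in box 3 (prior 5/17): the host has 3 equally likely choices, so probability 1/3; weight (5/17)·(1/3) = 5/51.
If it is in box 4 (prior 4/17): the host has 4 equally likely choices, so probability 1/4; weight (4/17)·(1/4) = 1/17.
If it is in box 5 (prior 1/17): the host opened box 5, so this case is ruled out; weight (1/17)·0 = 0.
The weights sum to 5/17.
So P(the gold coin in box 3 | the host opened box 5) = (5/51) / (5/17) = 1/3.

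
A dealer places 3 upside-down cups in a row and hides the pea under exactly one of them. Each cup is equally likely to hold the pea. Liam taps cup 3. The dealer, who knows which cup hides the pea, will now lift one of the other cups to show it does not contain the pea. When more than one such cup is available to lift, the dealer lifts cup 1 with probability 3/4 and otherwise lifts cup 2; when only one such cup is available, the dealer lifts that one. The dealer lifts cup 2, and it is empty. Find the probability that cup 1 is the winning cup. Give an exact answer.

4/5

Apply Bayes' rule, conditioning on where the pea actually is.
If it is under cup 1 (prior 1/3): only cup 2 is available, probability 1; weight (1/3)·1 = 1/3.
If it is under cup 2 (prior 1/3): the dealer opened cup 2, so this case is ruled out; weight (1/3)·0 = 0.
If it is under cup 3 (prior 1/3): cup 1 is available but not opened, probability 1/4; weight (1/3)·(1/4) = 1/12.
The weights sum to 5/12.
So P(the pea under cup 1 | the dealer opened cup 2) = (1/3) / (5/12) = 4/5.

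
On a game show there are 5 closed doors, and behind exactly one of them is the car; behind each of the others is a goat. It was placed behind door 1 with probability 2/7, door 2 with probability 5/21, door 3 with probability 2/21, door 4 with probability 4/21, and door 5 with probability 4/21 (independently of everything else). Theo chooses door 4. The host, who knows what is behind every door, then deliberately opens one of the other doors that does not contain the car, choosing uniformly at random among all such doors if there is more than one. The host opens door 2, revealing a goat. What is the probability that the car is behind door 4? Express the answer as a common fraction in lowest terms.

1/5

Condition on the true location of the car.
If it is behind door 1 (prior 2/7): the host has 3 equally likely choices, so probability 1/3; weight (2/7)·(1/3) = 2/21.
If it is behind door 2 (prior 5/21): the host opened door 2, so this case is ruled out; weight (5/21)·0 = 0.
If it is behind door 3 (prior 2/21): the host has 3 equally likely choices, so probability 1/3; weight (2/21)·(1/3) = 2/63.
If it is behind door 4 (prior 4/21): the host has 4 equally likely choices, so probability 1/4; weight (4/21)·(1/4) = 1/21.
If it is behind door 5 (prior 4/21): the host has 3 equally likely choices, so probability 1/3; weight (4/21)·(1/3) = 4/63.
The weights sum to 5/21.
So P(the car behind door 4 | the host opened door 2) = (1/21) / (5/21) = 1/5.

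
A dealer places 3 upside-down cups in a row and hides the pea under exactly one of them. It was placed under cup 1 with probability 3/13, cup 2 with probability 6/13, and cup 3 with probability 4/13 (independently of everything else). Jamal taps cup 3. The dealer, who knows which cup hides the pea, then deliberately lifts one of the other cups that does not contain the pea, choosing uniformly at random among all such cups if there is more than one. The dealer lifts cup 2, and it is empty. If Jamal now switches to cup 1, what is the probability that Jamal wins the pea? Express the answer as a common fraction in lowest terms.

Consider each possible location of the pea in turn.
If it is under cup 1 (prior 3/13): the dealer has no choice, probability 1; weight (3/13)·1 = 3/13.
If it is under cup 2 (prior 6/13): the dealer opened cup 2, so this case is ruled out; weight (6/13)·0 = 0.
If it is under cup 3 (prior 4/13): the dealer has 2 equally likely choices, so probability 1/2; weight (4/13)·(1/2) = 2/13.
The weights sum to 5/13.
So P(the pea under cup 1 | the dealer opened cup 2) = (3/13) / (5/13) = 3/5.

3/5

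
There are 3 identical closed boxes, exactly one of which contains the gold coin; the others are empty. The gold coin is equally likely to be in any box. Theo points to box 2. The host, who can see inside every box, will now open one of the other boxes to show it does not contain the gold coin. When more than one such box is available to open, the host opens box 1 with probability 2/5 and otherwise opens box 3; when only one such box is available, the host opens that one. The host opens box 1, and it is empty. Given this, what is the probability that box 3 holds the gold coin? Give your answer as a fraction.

Apply Bayes' rule, conditioning on where the gold coin actually is.
If it is in box 1 (prior 1/3): the host opened box 1, so this case is ruled out; weight (1/3)·0 = 0.
If it is in box 2 (prior 1/3): box 1 is available, opened with probability 2/5; weight (1/3)·(2/5) = 2/15.
If it is in box 3 (prior 1/3): only box 1 is available, probability 1; weight (1/3)·1 = 1/3.
The weights sum to 7/15.
So P(the gold coin in box 3 | the host opened box 1) = (1/3) / (7/15) = 5/7.

5/7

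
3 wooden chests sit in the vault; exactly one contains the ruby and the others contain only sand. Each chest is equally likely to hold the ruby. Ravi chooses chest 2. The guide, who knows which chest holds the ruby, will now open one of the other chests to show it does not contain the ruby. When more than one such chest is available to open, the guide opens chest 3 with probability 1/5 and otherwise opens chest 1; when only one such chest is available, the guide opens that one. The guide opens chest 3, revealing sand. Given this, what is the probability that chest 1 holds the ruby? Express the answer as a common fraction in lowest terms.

5/6

Apply Bayes' rule, conditioning on where the ruby actually is.
If it is in chest 1 (prior 1/3): only chest 3 is available, probability 1; weight (1/3)·1 = 1/3.
If it is in chest 2 (prior 1/3): chest 3 is available, opened with probability 1/5; weight (1/3)·(1/5) = 1/15.
If it is in chest 3 (prior 1/3): the guide opened chest 3, so this case is ruled out; weight (1/3)·0 = 0.
The weights sum to 2/5.
So P(the ruby in chest 1 | the guide opened chest 3) = (1/3) / (2/5) = 5/6.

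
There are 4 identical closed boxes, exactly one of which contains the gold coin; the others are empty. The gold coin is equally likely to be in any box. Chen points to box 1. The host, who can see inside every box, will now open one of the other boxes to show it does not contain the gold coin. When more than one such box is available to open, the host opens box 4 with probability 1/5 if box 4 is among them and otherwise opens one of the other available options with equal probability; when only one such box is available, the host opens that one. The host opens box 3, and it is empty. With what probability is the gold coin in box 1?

Consider each possible location of the gold coin in turn.
If it is in box 1 (prior 1/4): box 4 is available but not opened; box 3 gets probability (1 − 1/5)/2 = 2/5; weight (1/4)·(2/5) = 1/10.
If it is in box 2 (prior 1/4): box 4 is available but not opened, probability 4/5; weight (1/4)·(4/5) = 1/5.
If it is in box 3 (prior 1/4): the host opened box 3, so this case is ruled out; weight (1/4)·0 = 0.
If it is in box 4 (prior 1/4): box 4 holds the prize so is unavailable; the host chooses uniformly among the 2 others, probability 1/2; weight (1/4)·(1/2) = 1/8.
The weights sum to 17/40.
So P(the gold coin in box 1 | the host opened box 3) = (1/10) / (17/40) = 4/17.

4/17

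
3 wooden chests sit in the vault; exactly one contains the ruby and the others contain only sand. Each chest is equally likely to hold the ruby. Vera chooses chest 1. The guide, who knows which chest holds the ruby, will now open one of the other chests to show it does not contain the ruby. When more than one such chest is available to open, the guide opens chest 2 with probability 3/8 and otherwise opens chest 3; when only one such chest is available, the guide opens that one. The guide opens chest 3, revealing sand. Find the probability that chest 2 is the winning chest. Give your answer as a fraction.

Consider each possible location of the ruby in turn.
If it is in chest 1 (prior 1/3): chest 2 is available but not opened, probability 5/8; weight (1/3)·(5/8) = 5/24.
If it is in chest 2 (prior 1/3): only chest 3 is available, probability 1; weight (1/3)·1 = 1/3.
If it is in chest 3 (prior 1/3): the guide opened chest 3, so this case is ruled out; weight (1/3)·0 = 0.
The weights sum to 13/24.
So P(the ruby in chest 2 | the guide opened chest 3) = (1/3) / (13/24) = 8/13.

8/13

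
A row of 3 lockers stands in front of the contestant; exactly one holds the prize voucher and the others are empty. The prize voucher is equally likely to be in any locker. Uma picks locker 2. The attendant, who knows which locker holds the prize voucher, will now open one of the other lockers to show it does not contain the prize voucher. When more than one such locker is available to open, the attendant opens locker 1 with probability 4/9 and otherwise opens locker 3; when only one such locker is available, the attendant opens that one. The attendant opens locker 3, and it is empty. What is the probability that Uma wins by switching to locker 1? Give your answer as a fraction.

9/14

Consider each possible location of the prize voucher in turn.
If it is in locker 1 (prior 1/3): only locker 3 is available, probability 1; weight (1/3)·1 = 1/3.
If it is in locker 2 (prior 1/3): locker 1 is available but not opened, probability 5/9; weight (1/3)·(5/9) = 5/27.
If it is in locker 3 (prior 1/3): the attendant opened locker 3, so this case is ruled out; weight (1/3)·0 = 0.
The weights sum to 14/27.
So P(the prize voucher in locker 1 | the attendant opened locker 3) = (1/3) / (14/27) = 9/14.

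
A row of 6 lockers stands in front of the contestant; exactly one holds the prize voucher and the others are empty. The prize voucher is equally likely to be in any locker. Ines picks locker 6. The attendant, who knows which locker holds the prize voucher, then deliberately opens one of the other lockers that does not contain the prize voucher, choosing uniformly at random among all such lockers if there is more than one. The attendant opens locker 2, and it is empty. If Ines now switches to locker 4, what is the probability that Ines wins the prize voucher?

Consider each possible location of the prize voucher in turn.
If it is in any of lockers 1, 3, 4, and 5 (prior 1/6 each): the attendant has 4 equally likely choices, so probability 1/4; weight (1/6)·(1/4) = 1/24 each.
If it is in locker 2 (prior 1/6): the attendant opened locker 2, so this case is ruled out; weight (1/6)·0 = 0.
If it is in locker 6 (prior 1/6): the attendant has 5 equally likely choices, so probability 1/5; weight (1/6)·(1/5) = 1/30.
The weights sum to 1/5.
So P(the prize voucher in locker 4 | the attendant opened locker 2) = (1/24) / (1/5) = 5/24.

5/24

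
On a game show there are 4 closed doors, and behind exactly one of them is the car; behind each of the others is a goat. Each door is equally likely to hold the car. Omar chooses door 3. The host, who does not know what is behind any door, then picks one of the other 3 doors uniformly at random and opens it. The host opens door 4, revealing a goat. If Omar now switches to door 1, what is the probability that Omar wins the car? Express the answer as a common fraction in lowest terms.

Consider each possible location of the car in turn.
If it is behind any of doors 1, 2, and 3 (prior 1/4 each): the host picks door 4 with probability 1/3 regardless, and it is not the prize; weight (1/4)·(1/3) = 1/12 each.
If it is behind door 4 (prior 1/4): the host opened door 4, so this case is ruled out; weight (1/4)·0 = 0.
The weights sum to 1/4.
So P(the car behind door 1 | the host opened door 4) = (1/12) / (1/4) = 1/3.

1/3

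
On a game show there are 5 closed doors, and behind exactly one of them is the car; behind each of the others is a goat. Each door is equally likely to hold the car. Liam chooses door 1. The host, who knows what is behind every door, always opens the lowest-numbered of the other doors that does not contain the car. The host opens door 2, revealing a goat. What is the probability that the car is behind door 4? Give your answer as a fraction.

1/4

Condition on the true location of the car.
If it is behind any of doors 1, 3, 4, and 5 (prior 1/5 each): door 2 is the lowest-numbered option available, probability 1; weight (1/5)·1 = 1/5 each.
If it is behind door 2 (prior 1/5): the host opened door 2, so this case is ruled out; weight (1/5)·0 = 0.
The weights sum to 4/5.
So P(the car behind door 4 | the host opened door 2) = (1/5) / (4/5) = 1/4.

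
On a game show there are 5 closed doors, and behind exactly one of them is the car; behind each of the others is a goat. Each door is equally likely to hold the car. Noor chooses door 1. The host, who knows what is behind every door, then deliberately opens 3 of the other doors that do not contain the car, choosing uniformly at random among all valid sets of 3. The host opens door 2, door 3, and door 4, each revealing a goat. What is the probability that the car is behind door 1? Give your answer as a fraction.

1/5

Apply Bayes' rule, conditioning on where the car actually is.
If it is behind door 1 (prior 1/5): the host has 4 equally likely choices, so probability 1/4; weight (1/5)·(1/4) = 1/20.
If it is behind any of doors 2, 3, and 4 (prior 1/5 each): that door was opened and seen not to hold the prize — ruled out; weight (1/5)·0 = 0 each.
If it is behind door 5 (prior 1/5): the host has no choice, probability 1; weight (1/5)·1 = 1/5.
The weights sum to 1/4.
So P(the car behind door 1 | the host opened door 2, door 3, and door 4) = (1/20) / (1/4) = 1/5.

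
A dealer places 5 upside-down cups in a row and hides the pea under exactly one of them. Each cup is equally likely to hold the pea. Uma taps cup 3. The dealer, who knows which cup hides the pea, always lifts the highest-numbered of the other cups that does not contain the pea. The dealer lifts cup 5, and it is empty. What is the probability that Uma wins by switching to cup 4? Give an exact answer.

1/4

Condition on the true location of the pea.
If it is under any of cups 1, 2, 3, and 4 (prior 1/5 each): cup 5 is the highest-numbered option available, probability 1; weight (1/5)·1 = 1/5 each.
If it is under cup 5 (prior 1/5): the dealer opened cup 5, so this case is ruled out; weight (1/5)·0 = 0.
The weights sum to 4/5.
So P(the pea under cup 4 | the dealer opened cup 5) = (1/5) / (4/5) = 1/4.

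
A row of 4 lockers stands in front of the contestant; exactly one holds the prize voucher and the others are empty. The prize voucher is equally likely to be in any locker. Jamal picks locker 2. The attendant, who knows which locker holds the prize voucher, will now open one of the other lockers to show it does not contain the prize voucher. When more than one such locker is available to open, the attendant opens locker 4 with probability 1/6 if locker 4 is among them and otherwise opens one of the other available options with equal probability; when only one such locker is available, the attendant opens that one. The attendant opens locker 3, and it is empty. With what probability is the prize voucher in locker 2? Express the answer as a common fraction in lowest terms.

5/21

Apply Bayes' rule, conditioning on where the prize voucher actually is.
If it is in locker 1 (prior 1/4): locker 4 is available but not opened, probability 5/6; weight (1/4)·(5/6) = 5/24.
If it is in locker 2 (prior 1/4): locker 4 is available but not opened; locker 3 gets probability (1 − 1/6)/2 = 5/12; weight (1/4)·(5/12) = 5/48.
If it is in locker 3 (prior 1/4): the attendant opened locker 3, so this case is ruled out; weight (1/4)·0 = 0.
If it is in locker 4 (prior 1/4): locker 4 holds the prize so is unavailable; the attendant chooses uniformly among the 2 others, probability 1/2; weight (1/4)·(1/2) = 1/8.
The weights sum to 7/16.
So P(the prize voucher in locker 2 | the attendant opened locker 3) = (5/48) / (7/16) = 5/21.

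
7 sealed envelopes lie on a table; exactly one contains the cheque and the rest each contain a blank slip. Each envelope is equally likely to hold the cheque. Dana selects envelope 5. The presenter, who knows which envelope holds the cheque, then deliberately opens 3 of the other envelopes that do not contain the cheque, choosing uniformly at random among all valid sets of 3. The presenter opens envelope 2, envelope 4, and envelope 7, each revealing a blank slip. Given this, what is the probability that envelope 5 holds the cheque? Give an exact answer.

Apply Bayes' rule, conditioning on where the cheque actually is.
If it is in any of envelopes 1, 3, and 6 (prior 1/7 each): the presenter has 10 equally likely choices, so probability 1/10; weight (1/7)·(1/10) = 1/70 each.
If it is in any of envelopes 2, 4, and 7 (prior 1/7 each): that envelope was opened and seen not to hold the prize — ruled out; weight (1/7)·0 = 0 each.
If it is in envelope 5 (prior 1/7): the presenter has 20 equally likely choices, so probability 1/20; weight (1/7)·(1/20) = 1/140.
The weights sum to 1/20.
So P(the cheque in envelope 5 | the presenter opened envelope 2, envelope 4, and envelope 7) = (1/140) / (1/20) = 1/7.

1/7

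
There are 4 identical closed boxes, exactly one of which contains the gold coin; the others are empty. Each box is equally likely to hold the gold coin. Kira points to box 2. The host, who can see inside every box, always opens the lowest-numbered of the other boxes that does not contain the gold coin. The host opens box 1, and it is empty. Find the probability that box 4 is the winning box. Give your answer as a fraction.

Consider each possible location of the gold coin in turn.
If it is in box 1 (prior 1/4): the host opened box 1, so this case is ruled out; weight (1/4)·0 = 0.
If it is in any of boxes 2, 3, and 4 (prior 1/4 each): box 1 is the lowest-numbered option available, probability 1; weight (1/4)·1 = 1/4 each.
The weights sum to 3/4.
So P(the gold coin in box 4 | the host opened box 1) = (1/4) / (3/4) = 1/3.

1/3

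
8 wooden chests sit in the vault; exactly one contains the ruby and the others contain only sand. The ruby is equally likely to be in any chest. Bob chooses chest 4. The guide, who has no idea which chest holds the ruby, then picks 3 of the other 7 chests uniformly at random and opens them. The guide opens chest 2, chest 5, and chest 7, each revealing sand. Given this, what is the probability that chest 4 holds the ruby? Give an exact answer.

Consider each possible location of the ruby in turn.
If it is in any of chests 1, 3, 4, 6, and 8 (prior 1/8 each): the guide picks exactly this set with probability 1/35 regardless, and none is the prize; weight (1/8)·(1/35) = 1/280 each.
If it is in any of chests 2, 5, and 7 (prior 1/8 each): that chest was opened and seen not to hold the prize — ruled out; weight (1/8)·0 = 0 each.
The weights sum to 1/56.
So P(the ruby in chest 4 | the guide opened chest 2, chest 5, and chest 7) = (1/280) / (1/56) = 1/5.

1/5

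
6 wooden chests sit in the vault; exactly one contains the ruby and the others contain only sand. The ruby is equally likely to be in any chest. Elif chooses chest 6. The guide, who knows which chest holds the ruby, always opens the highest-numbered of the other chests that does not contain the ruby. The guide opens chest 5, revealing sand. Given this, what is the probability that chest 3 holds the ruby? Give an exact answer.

1/5

Apply Bayes' rule, conditioning on where the ruby actually is.
If it is in any of chests 1, 2, 3, 4, and 6 (prior 1/6 each): chest 5 is the highest-numbered option available, probability 1; weight (1/6)·1 = 1/6 each.
If it is in chest 5 (prior 1/6): the guide opened chest 5, so this case is ruled out; weight (1/6)·0 = 0.
The weights sum to 5/6.
So P(the ruby in chest 3 | the guide opened chest 5) = (1/6) / (5/6) = 1/5.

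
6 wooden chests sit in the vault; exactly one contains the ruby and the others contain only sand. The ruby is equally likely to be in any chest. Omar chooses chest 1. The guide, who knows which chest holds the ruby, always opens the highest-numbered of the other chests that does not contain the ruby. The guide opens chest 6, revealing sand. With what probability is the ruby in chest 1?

Condition on the true location of the ruby.
If it is in any of chests 1, 2, 3, 4, and 5 (prior 1/6 each): chest 6 is the highest-numbered option available, probability 1; weight (1/6)·1 = 1/6 each.
If it is in chest 6 (prior 1/6): the guide opened chest 6, so this case is ruled out; weight (1/6)·0 = 0.
The weights sum to 5/6.
So P(the ruby in chest 1 | the guide opened chest 6) = (1/6) / (5/6) = 1/5.

1/5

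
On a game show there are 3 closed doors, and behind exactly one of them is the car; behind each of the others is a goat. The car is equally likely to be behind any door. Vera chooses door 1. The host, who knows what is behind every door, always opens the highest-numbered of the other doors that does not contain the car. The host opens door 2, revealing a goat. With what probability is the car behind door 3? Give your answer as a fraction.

1

Consider each possible location of the car in turn.
If it is behind door 1 (prior 1/3): the host would have opened door 3 instead, probability 0; weight (1/3)·0 = 0.
If it is behind door 2 (prior 1/3): the host opened door 2, so this case is ruled out; weight (1/3)·0 = 0.
If it is behind door 3 (prior 1/3): door 2 is the highest-numbered option available, probability 1; weight (1/3)·1 = 1/3.
The weights sum to 1/3.
So P(the car behind door 3 | the host opened door 2) = (1/3) / (1/3) = 1.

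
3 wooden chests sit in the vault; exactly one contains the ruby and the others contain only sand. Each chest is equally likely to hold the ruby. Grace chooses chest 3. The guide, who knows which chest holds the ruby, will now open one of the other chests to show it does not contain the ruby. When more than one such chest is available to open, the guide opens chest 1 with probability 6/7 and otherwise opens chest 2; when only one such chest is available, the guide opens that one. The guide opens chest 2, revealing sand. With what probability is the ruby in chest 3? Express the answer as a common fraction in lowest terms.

1/8

Condition on the true location of the ruby.
If it is in chest 1 (prior 1/3): only chest 2 is available, probability 1; weight (1/3)·1 = 1/3.
If it is in chest 2 (prior 1/3): the guide opened chest 2, so this case is ruled out; weight (1/3)·0 = 0.
If it is in chest 3 (prior 1/3): chest 1 is available but not opened, probability 1/7; weight (1/3)·(1/7) = 1/21.
The weights sum to 8/21.
So P(the ruby in chest 3 | the guide opened chest 2) = (1/21) / (8/21) = 1/8.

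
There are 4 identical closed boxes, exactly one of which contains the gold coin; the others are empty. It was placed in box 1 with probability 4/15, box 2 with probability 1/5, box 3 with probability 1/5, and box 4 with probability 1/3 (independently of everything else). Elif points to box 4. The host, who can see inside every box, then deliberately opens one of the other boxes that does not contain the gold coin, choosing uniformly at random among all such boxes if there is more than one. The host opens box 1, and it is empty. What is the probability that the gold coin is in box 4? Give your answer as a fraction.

Condition on the true location of the gold coin.
If it is in box 1 (prior 4/15): the host opened box 1, so this case is ruled out; weight (4/15)·0 = 0.
If it is in either of boxes 2 and 3 (prior 1/5 each): the host has 2 equally likely choices, so probability 1/2; weight (1/5)·(1/2) = 1/10 each.
If it is in box 4 (prior 1/3): the host has 3 equally likely choices, so probability 1/3; weight (1/3)·(1/3) = 1/9.
The weights sum to 14/45.
So P(the gold coin in box 4 | the host opened box 1) = (1/9) / (14/45) = 5/14.

5/14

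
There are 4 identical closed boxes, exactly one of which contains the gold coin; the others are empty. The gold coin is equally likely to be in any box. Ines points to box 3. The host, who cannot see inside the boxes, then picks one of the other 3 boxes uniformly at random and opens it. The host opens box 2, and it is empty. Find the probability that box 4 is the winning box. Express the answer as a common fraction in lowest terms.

1/3

Apply Bayes' rule, conditioning on where the gold coin actually is.
If it is in any of boxes 1, 3, and 4 (prior 1/4 each): the host picks box 2 with probability 1/3 regardless, and it is not the prize; weight (1/4)·(1/3) = 1/12 each.
If it is in box 2 (prior 1/4): the host opened box 2, so this case is ruled out; weight (1/4)·0 = 0.
The weights sum to 1/4.
So P(the gold coin in box 4 | the host opened box 2) = (1/12) / (1/4) = 1/3.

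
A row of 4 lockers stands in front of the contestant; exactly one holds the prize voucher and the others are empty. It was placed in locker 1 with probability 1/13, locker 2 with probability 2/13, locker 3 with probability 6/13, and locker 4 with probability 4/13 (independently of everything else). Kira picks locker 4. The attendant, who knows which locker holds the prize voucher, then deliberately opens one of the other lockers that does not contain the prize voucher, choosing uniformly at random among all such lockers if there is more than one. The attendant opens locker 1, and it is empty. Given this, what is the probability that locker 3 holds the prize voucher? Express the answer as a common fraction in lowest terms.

9/16

Apply Bayes' rule, conditioning on where the prize voucher actually is.
If it is in locker 1 (prior 1/13): the attendant opened locker 1, so this case is ruled out; weight (1/13)·0 = 0.
If it is in locker 2 (prior 2/13): the attendant has 2 equally likely choices, so probability 1/2; weight (2/13)·(1/2) = 1/13.
If it is in locker 3 (prior 6/13): the attendant has 2 equally likely choices, so probability 1/2; weight (6/13)·(1/2) = 3/13.
If it is in locker 4 (prior 4/13): the attendant has 3 equally likely choices, so probability 1/3; weight (4/13)·(1/3) = 4/39.
The weights sum to 16/39.
So P(the prize voucher in locker 3 | the attendant opened locker 1) = (3/13) / (16/39) = 9/16.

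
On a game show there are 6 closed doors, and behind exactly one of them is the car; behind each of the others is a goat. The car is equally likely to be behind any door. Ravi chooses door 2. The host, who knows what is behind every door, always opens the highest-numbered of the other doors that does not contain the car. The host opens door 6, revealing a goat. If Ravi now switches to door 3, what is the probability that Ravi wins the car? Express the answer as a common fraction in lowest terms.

Condition on the true location of the car.
If it is behind any of doors 1, 2, 3, 4, and 5 (prior 1/6 each): door 6 is the highest-numbered option available, probability 1; weight (1/6)·1 = 1/6 each.
If it is behind door 6 (prior 1/6): the host opened door 6, so this case is ruled out; weight (1/6)·0 = 0.
The weights sum to 5/6.
So P(the car behind door 3 | the host opened door 6) = (1/6) / (5/6) = 1/5.

1/5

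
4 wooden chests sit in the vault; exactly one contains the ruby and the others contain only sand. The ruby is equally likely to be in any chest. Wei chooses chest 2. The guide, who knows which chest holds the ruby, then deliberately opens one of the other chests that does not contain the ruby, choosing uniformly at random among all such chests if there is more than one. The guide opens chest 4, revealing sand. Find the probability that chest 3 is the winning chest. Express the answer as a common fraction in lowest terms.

3/8

Condition on the true location of the ruby.
If it is in either of chests 1 and 3 (prior 1/4 each): the guide has 2 equally likely choices, so probability 1/2; weight (1/4)·(1/2) = 1/8 each.
If it is in chest 2 (prior 1/4): the guide has 3 equally likely choices, so probability 1/3; weight (1/4)·(1/3) = 1/12.
If it is in chest 4 (prior 1/4): the guide opened chest 4, so this case is ruled out; weight (1/4)·0 = 0.
The weights sum to 1/3.
So P(the ruby in chest 3 | the guide opened chest 4) = (1/8) / (1/3) = 3/8.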